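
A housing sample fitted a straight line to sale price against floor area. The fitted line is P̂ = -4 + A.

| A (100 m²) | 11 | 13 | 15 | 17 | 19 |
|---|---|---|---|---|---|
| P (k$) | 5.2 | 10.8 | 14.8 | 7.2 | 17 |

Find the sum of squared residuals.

SSE = 58.56

A=11: P̂ = -4 + 11 = 7; e = 5.2 − 7 = -1.8
A=13: P̂ = -4 + 13 = 9; e = 10.8 − 9 = 1.8
A=15: P̂ = -4 + 15 = 11; e = 14.8 − 11 = 3.8
A=17: P̂ = -4 + 17 = 13; e = 7.2 − 13 = -5.8
A=19: P̂ = -4 + 19 = 15; e = 17 − 15 = 2
SSE = 3.24 + 3.24 + 14.44 + 33.64 + 4 = 58.56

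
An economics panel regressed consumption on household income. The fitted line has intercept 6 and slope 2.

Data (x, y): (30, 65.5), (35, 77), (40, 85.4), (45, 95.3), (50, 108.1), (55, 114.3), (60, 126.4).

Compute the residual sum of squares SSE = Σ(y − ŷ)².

SSE = 9.56

x=30: ŷ = 6 + 2·30 = 66; e = 65.5 − 66 = -0.5
x=35: ŷ = 6 + 2·35 = 76; e = 77 − 76 = 1
x=40: ŷ = 6 + 2·40 = 86; e = 85.4 − 86 = -0.6
x=45: ŷ = 6 + 2·45 = 96; e = 95.3 − 96 = -0.7
x=50: ŷ = 6 + 2·50 = 106; e = 108.1 − 106 = 2.1
x=55: ŷ = 6 + 2·55 = 116; e = 114.3 − 116 = -1.7
x=60: ŷ = 6 + 2·60 = 126; e = 126.4 − 126 = 0.4
SSE = 0.25 + 1 + 0.36 + 0.49 + 4.41 + 2.89 + 0.16 = 9.56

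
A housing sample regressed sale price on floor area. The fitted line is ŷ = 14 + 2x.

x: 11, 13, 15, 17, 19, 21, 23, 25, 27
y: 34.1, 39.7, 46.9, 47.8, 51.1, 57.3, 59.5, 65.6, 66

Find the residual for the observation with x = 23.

ŷ = 14 + 2·23 = 60
r = 59.5 − 60 = -0.5

r = -0.5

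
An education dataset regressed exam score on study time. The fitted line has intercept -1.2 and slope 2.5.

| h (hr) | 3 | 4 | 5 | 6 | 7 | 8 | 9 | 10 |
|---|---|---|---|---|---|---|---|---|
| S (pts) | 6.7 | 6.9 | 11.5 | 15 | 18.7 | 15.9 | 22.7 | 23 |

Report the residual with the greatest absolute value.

h=3: ŷ = -1.2 + 2.5·3 = 6.3; e = 6.7 − 6.3 = 0.4
h=4: ŷ = -1.2 + 2.5·4 = 8.8; e = 6.9 − 8.8 = -1.9
h=5: ŷ = -1.2 + 2.5·5 = 11.3; e = 11.5 − 11.3 = 0.2
h=6: ŷ = -1.2 + 2.5·6 = 13.8; e = 15 − 13.8 = 1.2
h=7: ŷ = -1.2 + 2.5·7 = 16.3; e = 18.7 − 16.3 = 2.4
h=8: ŷ = -1.2 + 2.5·8 = 18.8; e = 15.9 − 18.8 = -2.9
h=9: ŷ = -1.2 + 2.5·9 = 21.3; e = 22.7 − 21.3 = 1.4
h=10: ŷ = -1.2 + 2.5·10 = 23.8; e = 23 − 23.8 = -0.8
Largest |e| is 2.9 at h = 8, residual -2.9.

e = -2.9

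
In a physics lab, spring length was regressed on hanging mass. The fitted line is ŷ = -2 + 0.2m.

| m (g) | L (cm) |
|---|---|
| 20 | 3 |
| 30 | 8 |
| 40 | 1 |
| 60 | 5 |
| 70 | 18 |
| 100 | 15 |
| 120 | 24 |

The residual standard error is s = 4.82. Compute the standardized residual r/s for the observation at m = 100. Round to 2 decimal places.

ŷ = -2 + 0.2·100 = 18
r = 15 − 18 = -3
r/s = -3 / 4.82 = -0.62

-0.62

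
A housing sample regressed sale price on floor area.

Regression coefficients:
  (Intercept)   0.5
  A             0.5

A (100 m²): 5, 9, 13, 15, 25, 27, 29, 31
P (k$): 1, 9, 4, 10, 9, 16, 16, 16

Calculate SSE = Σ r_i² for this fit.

SSE = 54

A=5: P̂ = 0.5 + 0.5·5 = 3; r = 1 − 3 = -2
A=9: P̂ = 0.5 + 0.5·9 = 5; r = 9 − 5 = 4
A=13: P̂ = 0.5 + 0.5·13 = 7; r = 4 − 7 = -3
A=15: P̂ = 0.5 + 0.5·15 = 8; r = 10 − 8 = 2
A=25: P̂ = 0.5 + 0.5·25 = 13; r = 9 − 13 = -4
A=27: P̂ = 0.5 + 0.5·27 = 14; r = 16 − 14 = 2
A=29: P̂ = 0.5 + 0.5·29 = 15; r = 16 − 15 = 1
A=31: P̂ = 0.5 + 0.5·31 = 16; r = 16 − 16 = 0
SSE = 4 + 16 + 9 + 4 + 16 + 4 + 1 + 0 = 54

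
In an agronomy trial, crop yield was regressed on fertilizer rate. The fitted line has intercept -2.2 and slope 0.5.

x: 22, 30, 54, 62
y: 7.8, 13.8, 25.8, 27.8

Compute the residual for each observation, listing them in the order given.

x=22: ŷ = -2.2 + 0.5·22 = 8.8; e = 7.8 − 8.8 = -1
x=30: ŷ = -2.2 + 0.5·30 = 12.8; e = 13.8 − 12.8 = 1
x=54: ŷ = -2.2 + 0.5·54 = 24.8; e = 25.8 − 24.8 = 1
x=62: ŷ = -2.2 + 0.5·62 = 28.8; e = 27.8 − 28.8 = -1

-1, 1, 1, -1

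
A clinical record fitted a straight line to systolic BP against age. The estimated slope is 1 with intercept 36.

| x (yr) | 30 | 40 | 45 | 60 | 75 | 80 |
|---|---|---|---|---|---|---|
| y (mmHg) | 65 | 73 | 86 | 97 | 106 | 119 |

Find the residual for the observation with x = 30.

ŷ = 36 + 30 = 66
r = 65 − 66 = -1

r = -1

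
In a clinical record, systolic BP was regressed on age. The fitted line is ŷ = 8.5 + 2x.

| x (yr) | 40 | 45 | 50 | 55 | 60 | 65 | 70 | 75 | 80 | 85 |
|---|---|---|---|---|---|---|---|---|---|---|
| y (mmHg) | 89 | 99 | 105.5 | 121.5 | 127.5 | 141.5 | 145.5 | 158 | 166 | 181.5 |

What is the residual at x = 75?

ŷ = 8.5 + 2·75 = 158.5
e = 158 − 158.5 = -0.5

e = -0.5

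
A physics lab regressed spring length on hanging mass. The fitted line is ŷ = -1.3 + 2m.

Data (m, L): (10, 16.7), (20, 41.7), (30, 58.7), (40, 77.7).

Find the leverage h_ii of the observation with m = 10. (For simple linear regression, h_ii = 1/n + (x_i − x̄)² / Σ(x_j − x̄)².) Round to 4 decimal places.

h = 0.7000

m̄ = (10 + 20 + 30 + 40)/4 = 25
Σ(m − m̄)² = 225 + 25 + 25 + 225 = 500
h = 1/4 + (-15)²/500 = 0.25 + 0.45 = 0.7000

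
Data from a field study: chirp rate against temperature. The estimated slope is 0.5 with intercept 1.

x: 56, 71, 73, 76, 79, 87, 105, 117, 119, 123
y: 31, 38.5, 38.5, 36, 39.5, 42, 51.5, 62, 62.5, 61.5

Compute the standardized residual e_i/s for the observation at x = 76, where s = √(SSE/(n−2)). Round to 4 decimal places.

-1.3333

x=56: ŷ = 1 + 0.5·56 = 29; e = 31 − 29 = 2
x=71: ŷ = 1 + 0.5·71 = 36.5; e = 38.5 − 36.5 = 2
x=73: ŷ = 1 + 0.5·73 = 37.5; e = 38.5 − 37.5 = 1
x=76: ŷ = 1 + 0.5·76 = 39; e = 36 − 39 = -3
x=79: ŷ = 1 + 0.5·79 = 40.5; e = 39.5 − 40.5 = -1
x=87: ŷ = 1 + 0.5·87 = 44.5; e = 42 − 44.5 = -2.5
x=105: ŷ = 1 + 0.5·105 = 53.5; e = 51.5 − 53.5 = -2
x=117: ŷ = 1 + 0.5·117 = 59.5; e = 62 − 59.5 = 2.5
x=119: ŷ = 1 + 0.5·119 = 60.5; e = 62.5 − 60.5 = 2
x=123: ŷ = 1 + 0.5·123 = 62.5; e = 61.5 − 62.5 = -1
SSE = 4 + 4 + 1 + 9 + 1 + 6.25 + 4 + 6.25 + 4 + 1 = 40.5
s = √(40.5/8) = 2.25
e/s = -3 / 2.25 = -1.3333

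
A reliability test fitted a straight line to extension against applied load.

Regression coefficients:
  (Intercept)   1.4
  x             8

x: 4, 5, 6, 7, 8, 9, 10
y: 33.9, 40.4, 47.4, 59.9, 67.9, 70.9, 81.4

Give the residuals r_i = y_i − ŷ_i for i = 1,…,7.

0.5, -1, -2, 2.5, 2.5, -2.5, 0

x=4: ŷ = 1.4 + 8·4 = 33.4; r = 33.9 − 33.4 = 0.5
x=5: ŷ = 1.4 + 8·5 = 41.4; r = 40.4 − 41.4 = -1
x=6: ŷ = 1.4 + 8·6 = 49.4; r = 47.4 − 49.4 = -2
x=7: ŷ = 1.4 + 8·7 = 57.4; r = 59.9 − 57.4 = 2.5
x=8: ŷ = 1.4 + 8·8 = 65.4; r = 67.9 − 65.4 = 2.5
x=9: ŷ = 1.4 + 8·9 = 73.4; r = 70.9 − 73.4 = -2.5
x=10: ŷ = 1.4 + 8·10 = 81.4; r = 81.4 − 81.4 = 0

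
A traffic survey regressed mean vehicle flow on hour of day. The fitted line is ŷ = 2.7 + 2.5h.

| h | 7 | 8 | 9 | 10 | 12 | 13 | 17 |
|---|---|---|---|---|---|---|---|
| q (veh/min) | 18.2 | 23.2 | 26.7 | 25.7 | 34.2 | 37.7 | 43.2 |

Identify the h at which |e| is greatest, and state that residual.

h = 13, e = 2.5

h=7: ŷ = 2.7 + 2.5·7 = 20.2; e = 18.2 − 20.2 = -2
h=8: ŷ = 2.7 + 2.5·8 = 22.7; e = 23.2 − 22.7 = 0.5
h=9: ŷ = 2.7 + 2.5·9 = 25.2; e = 26.7 − 25.2 = 1.5
h=10: ŷ = 2.7 + 2.5·10 = 27.7; e = 25.7 − 27.7 = -2
h=12: ŷ = 2.7 + 2.5·12 = 32.7; e = 34.2 − 32.7 = 1.5
h=13: ŷ = 2.7 + 2.5·13 = 35.2; e = 37.7 − 35.2 = 2.5
h=17: ŷ = 2.7 + 2.5·17 = 45.2; e = 43.2 − 45.2 = -2
Largest |e| is 2.5 at h = 13, residual 2.5.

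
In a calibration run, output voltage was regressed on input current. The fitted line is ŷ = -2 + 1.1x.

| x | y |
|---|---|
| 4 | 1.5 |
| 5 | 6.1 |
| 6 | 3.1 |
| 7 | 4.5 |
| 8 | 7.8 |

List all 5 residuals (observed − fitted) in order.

-0.9, 2.6, -1.5, -1.2, 1

x=4: ŷ = -2 + 1.1·4 = 2.4; r = 1.5 − 2.4 = -0.9
x=5: ŷ = -2 + 1.1·5 = 3.5; r = 6.1 − 3.5 = 2.6
x=6: ŷ = -2 + 1.1·6 = 4.6; r = 3.1 − 4.6 = -1.5
x=7: ŷ = -2 + 1.1·7 = 5.7; r = 4.5 − 5.7 = -1.2
x=8: ŷ = -2 + 1.1·8 = 6.8; r = 7.8 − 6.8 = 1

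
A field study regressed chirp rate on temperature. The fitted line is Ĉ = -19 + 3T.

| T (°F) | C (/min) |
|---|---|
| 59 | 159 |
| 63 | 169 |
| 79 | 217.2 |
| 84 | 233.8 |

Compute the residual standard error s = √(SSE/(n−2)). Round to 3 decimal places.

T=59: Ĉ = -19 + 3·59 = 158; e = 159 − 158 = 1
T=63: Ĉ = -19 + 3·63 = 170; e = 169 − 170 = -1
T=79: Ĉ = -19 + 3·79 = 218; e = 217.2 − 218 = -0.8
T=84: Ĉ = -19 + 3·84 = 233; e = 233.8 − 233 = 0.8
SSE = 1 + 1 + 0.64 + 0.64 = 3.28
s = √(3.28/2) = √1.64 ≈ 1.281

s = 1.281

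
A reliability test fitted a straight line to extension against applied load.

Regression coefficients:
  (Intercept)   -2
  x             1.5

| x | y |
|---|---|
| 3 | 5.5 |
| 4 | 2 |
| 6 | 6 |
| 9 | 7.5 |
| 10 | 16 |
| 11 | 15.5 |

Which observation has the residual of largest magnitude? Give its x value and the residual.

x = 9, e = -4

x=3: ŷ = -2 + 1.5·3 = 2.5; e = 5.5 − 2.5 = 3
x=4: ŷ = -2 + 1.5·4 = 4; e = 2 − 4 = -2
x=6: ŷ = -2 + 1.5·6 = 7; e = 6 − 7 = -1
x=9: ŷ = -2 + 1.5·9 = 11.5; e = 7.5 − 11.5 = -4
x=10: ŷ = -2 + 1.5·10 = 13; e = 16 − 13 = 3
x=11: ŷ = -2 + 1.5·11 = 14.5; e = 15.5 − 14.5 = 1
Largest |e| is 4 at x = 9, residual -4.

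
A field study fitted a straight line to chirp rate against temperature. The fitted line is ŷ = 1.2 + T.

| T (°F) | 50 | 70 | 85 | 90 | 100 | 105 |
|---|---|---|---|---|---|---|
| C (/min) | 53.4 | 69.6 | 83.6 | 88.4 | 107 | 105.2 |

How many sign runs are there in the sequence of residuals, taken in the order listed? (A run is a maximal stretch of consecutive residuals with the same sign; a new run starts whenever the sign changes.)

T=50: ŷ = 1.2 + 50 = 51.2; r = 53.4 − 51.2 = 2.2
T=70: ŷ = 1.2 + 70 = 71.2; r = 69.6 − 71.2 = -1.6
T=85: ŷ = 1.2 + 85 = 86.2; r = 83.6 − 86.2 = -2.6
T=90: ŷ = 1.2 + 90 = 91.2; r = 88.4 − 91.2 = -2.8
T=100: ŷ = 1.2 + 100 = 101.2; r = 107 − 101.2 = 5.8
T=105: ŷ = 1.2 + 105 = 106.2; r = 105.2 − 106.2 = -1
Signs: + − − − + −
Runs: +×1, −×3, +×1, −×1 → 4

4 runs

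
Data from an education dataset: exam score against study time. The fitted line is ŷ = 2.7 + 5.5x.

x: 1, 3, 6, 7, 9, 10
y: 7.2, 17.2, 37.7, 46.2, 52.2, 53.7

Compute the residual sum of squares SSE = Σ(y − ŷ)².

x=1: ŷ = 2.7 + 5.5·1 = 8.2; e = 7.2 − 8.2 = -1
x=3: ŷ = 2.7 + 5.5·3 = 19.2; e = 17.2 − 19.2 = -2
x=6: ŷ = 2.7 + 5.5·6 = 35.7; e = 37.7 − 35.7 = 2
x=7: ŷ = 2.7 + 5.5·7 = 41.2; e = 46.2 − 41.2 = 5
x=9: ŷ = 2.7 + 5.5·9 = 52.2; e = 52.2 − 52.2 = 0
x=10: ŷ = 2.7 + 5.5·10 = 57.7; e = 53.7 − 57.7 = -4
SSE = 1 + 4 + 4 + 25 + 0 + 16 = 50

SSE = 50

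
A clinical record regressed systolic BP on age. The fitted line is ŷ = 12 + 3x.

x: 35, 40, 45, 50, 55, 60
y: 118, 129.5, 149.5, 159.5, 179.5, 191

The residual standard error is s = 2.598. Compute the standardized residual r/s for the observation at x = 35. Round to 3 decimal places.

0.385

ŷ = 12 + 3·35 = 117
r = 118 − 117 = 1
r/s = 1 / 2.598 = 0.385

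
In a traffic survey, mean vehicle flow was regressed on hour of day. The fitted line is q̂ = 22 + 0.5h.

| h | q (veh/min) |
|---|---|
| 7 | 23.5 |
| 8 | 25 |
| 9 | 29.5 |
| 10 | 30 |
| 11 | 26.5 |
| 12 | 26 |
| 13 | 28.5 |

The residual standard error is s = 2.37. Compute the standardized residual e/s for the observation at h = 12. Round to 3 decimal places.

-0.844

q̂ = 22 + 0.5·12 = 28
e = 26 − 28 = -2
e/s = -2 / 2.37 = -0.844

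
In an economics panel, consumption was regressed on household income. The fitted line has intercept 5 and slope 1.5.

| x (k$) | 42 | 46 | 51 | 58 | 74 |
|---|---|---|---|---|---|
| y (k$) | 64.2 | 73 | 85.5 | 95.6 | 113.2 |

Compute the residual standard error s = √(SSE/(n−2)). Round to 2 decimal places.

s = 4.17

x=42: ŷ = 5 + 1.5·42 = 68; e = 64.2 − 68 = -3.8
x=46: ŷ = 5 + 1.5·46 = 74; e = 73 − 74 = -1
x=51: ŷ = 5 + 1.5·51 = 81.5; e = 85.5 − 81.5 = 4
x=58: ŷ = 5 + 1.5·58 = 92; e = 95.6 − 92 = 3.6
x=74: ŷ = 5 + 1.5·74 = 116; e = 113.2 − 116 = -2.8
SSE = 14.44 + 1 + 16 + 12.96 + 7.84 = 52.24
s = √(52.24/3) = √17.4133 ≈ 4.17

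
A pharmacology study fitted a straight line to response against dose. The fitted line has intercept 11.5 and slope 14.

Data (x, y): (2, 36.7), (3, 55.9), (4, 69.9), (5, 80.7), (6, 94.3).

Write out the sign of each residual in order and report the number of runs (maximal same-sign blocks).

3 runs

x=2: ŷ = 11.5 + 14·2 = 39.5; r = 36.7 − 39.5 = -2.8
x=3: ŷ = 11.5 + 14·3 = 53.5; r = 55.9 − 53.5 = 2.4
x=4: ŷ = 11.5 + 14·4 = 67.5; r = 69.9 − 67.5 = 2.4
x=5: ŷ = 11.5 + 14·5 = 81.5; r = 80.7 − 81.5 = -0.8
x=6: ŷ = 11.5 + 14·6 = 95.5; r = 94.3 − 95.5 = -1.2
Signs: − + + − −
Runs: −×1, +×2, −×2 → 3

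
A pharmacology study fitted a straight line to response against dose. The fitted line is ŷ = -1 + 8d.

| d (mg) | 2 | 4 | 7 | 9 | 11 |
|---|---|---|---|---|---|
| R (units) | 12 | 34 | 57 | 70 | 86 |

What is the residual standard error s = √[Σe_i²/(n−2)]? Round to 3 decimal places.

s = 2.828

d=2: ŷ = -1 + 8·2 = 15; e = 12 − 15 = -3
d=4: ŷ = -1 + 8·4 = 31; e = 34 − 31 = 3
d=7: ŷ = -1 + 8·7 = 55; e = 57 − 55 = 2
d=9: ŷ = -1 + 8·9 = 71; e = 70 − 71 = -1
d=11: ŷ = -1 + 8·11 = 87; e = 86 − 87 = -1
SSE = 9 + 9 + 4 + 1 + 1 = 24
s = √(24/3) = √8 ≈ 2.828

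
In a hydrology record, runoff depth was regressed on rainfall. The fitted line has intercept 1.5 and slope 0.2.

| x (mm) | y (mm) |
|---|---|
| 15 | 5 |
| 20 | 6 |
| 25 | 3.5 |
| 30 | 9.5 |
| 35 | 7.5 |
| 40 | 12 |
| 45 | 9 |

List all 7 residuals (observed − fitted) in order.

x=15: ŷ = 1.5 + 0.2·15 = 4.5; r = 5 − 4.5 = 0.5
x=20: ŷ = 1.5 + 0.2·20 = 5.5; r = 6 − 5.5 = 0.5
x=25: ŷ = 1.5 + 0.2·25 = 6.5; r = 3.5 − 6.5 = -3
x=30: ŷ = 1.5 + 0.2·30 = 7.5; r = 9.5 − 7.5 = 2
x=35: ŷ = 1.5 + 0.2·35 = 8.5; r = 7.5 − 8.5 = -1
x=40: ŷ = 1.5 + 0.2·40 = 9.5; r = 12 − 9.5 = 2.5
x=45: ŷ = 1.5 + 0.2·45 = 10.5; r = 9 − 10.5 = -1.5

0.5, 0.5, -3, 2, -1, 2.5, -1.5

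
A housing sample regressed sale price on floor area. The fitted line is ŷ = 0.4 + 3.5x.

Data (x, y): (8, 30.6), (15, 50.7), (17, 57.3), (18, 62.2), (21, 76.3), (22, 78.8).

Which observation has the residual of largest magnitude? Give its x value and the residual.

x=8: ŷ = 0.4 + 3.5·8 = 28.4; e = 30.6 − 28.4 = 2.2
x=15: ŷ = 0.4 + 3.5·15 = 52.9; e = 50.7 − 52.9 = -2.2
x=17: ŷ = 0.4 + 3.5·17 = 59.9; e = 57.3 − 59.9 = -2.6
x=18: ŷ = 0.4 + 3.5·18 = 63.4; e = 62.2 − 63.4 = -1.2
x=21: ŷ = 0.4 + 3.5·21 = 73.9; e = 76.3 − 73.9 = 2.4
x=22: ŷ = 0.4 + 3.5·22 = 77.4; e = 78.8 − 77.4 = 1.4
Largest |e| is 2.6 at x = 17, residual -2.6.

x = 17, e = -2.6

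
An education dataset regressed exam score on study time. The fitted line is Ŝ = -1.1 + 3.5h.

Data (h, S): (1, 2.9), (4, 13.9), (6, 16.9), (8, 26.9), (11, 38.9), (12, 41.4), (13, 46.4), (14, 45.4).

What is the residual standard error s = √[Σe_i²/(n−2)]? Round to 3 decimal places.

s = 1.958

h=1: Ŝ = -1.1 + 3.5·1 = 2.4; e = 2.9 − 2.4 = 0.5
h=4: Ŝ = -1.1 + 3.5·4 = 12.9; e = 13.9 − 12.9 = 1
h=6: Ŝ = -1.1 + 3.5·6 = 19.9; e = 16.9 − 19.9 = -3
h=8: Ŝ = -1.1 + 3.5·8 = 26.9; e = 26.9 − 26.9 = 0
h=11: Ŝ = -1.1 + 3.5·11 = 37.4; e = 38.9 − 37.4 = 1.5
h=12: Ŝ = -1.1 + 3.5·12 = 40.9; e = 41.4 − 40.9 = 0.5
h=13: Ŝ = -1.1 + 3.5·13 = 44.4; e = 46.4 − 44.4 = 2
h=14: Ŝ = -1.1 + 3.5·14 = 47.9; e = 45.4 − 47.9 = -2.5
SSE = 0.25 + 1 + 9 + 0 + 2.25 + 0.25 + 4 + 6.25 = 23
s = √(23/6) = √3.83333 ≈ 1.958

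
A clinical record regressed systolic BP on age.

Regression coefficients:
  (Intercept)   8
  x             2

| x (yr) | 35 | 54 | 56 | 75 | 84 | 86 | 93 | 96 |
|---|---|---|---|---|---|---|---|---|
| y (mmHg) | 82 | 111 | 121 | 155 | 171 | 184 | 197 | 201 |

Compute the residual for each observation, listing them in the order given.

x=35: ŷ = 8 + 2·35 = 78; r = 82 − 78 = 4
x=54: ŷ = 8 + 2·54 = 116; r = 111 − 116 = -5
x=56: ŷ = 8 + 2·56 = 120; r = 121 − 120 = 1
x=75: ŷ = 8 + 2·75 = 158; r = 155 − 158 = -3
x=84: ŷ = 8 + 2·84 = 176; r = 171 − 176 = -5
x=86: ŷ = 8 + 2·86 = 180; r = 184 − 180 = 4
x=93: ŷ = 8 + 2·93 = 194; r = 197 − 194 = 3
x=96: ŷ = 8 + 2·96 = 200; r = 201 − 200 = 1

4, -5, 1, -3, -5, 4, 3, 1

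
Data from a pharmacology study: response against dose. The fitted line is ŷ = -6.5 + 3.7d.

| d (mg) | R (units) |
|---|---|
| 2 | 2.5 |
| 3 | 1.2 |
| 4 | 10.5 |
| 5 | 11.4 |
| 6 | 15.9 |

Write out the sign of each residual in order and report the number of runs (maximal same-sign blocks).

d=2: ŷ = -6.5 + 3.7·2 = 0.9; e = 2.5 − 0.9 = 1.6
d=3: ŷ = -6.5 + 3.7·3 = 4.6; e = 1.2 − 4.6 = -3.4
d=4: ŷ = -6.5 + 3.7·4 = 8.3; e = 10.5 − 8.3 = 2.2
d=5: ŷ = -6.5 + 3.7·5 = 12; e = 11.4 − 12 = -0.6
d=6: ŷ = -6.5 + 3.7·6 = 15.7; e = 15.9 − 15.7 = 0.2
Signs: + − + − +
Runs: +×1, −×1, +×1, −×1, +×1 → 5

5 runs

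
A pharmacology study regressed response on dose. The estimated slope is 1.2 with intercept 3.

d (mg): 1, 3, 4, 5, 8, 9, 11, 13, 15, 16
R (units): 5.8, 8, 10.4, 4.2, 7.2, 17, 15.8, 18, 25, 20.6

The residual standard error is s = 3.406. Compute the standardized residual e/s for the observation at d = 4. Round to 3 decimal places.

0.763

R̂ = 3 + 1.2·4 = 7.8
e = 10.4 − 7.8 = 2.6
e/s = 2.6 / 3.406 = 0.763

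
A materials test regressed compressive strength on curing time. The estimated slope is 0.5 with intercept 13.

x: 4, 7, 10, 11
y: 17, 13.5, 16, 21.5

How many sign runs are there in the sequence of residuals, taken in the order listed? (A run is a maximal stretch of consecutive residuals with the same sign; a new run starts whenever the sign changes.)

3 runs

x=4: ŷ = 13 + 0.5·4 = 15; r = 17 − 15 = 2
x=7: ŷ = 13 + 0.5·7 = 16.5; r = 13.5 − 16.5 = -3
x=10: ŷ = 13 + 0.5·10 = 18; r = 16 − 18 = -2
x=11: ŷ = 13 + 0.5·11 = 18.5; r = 21.5 − 18.5 = 3
Signs: + − − +
Runs: +×1, −×2, +×1 → 3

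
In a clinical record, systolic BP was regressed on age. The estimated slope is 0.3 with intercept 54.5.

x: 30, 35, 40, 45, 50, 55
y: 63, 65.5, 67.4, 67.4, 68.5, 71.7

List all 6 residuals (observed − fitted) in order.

x=30: ŷ = 54.5 + 0.3·30 = 63.5; r = 63 − 63.5 = -0.5
x=35: ŷ = 54.5 + 0.3·35 = 65; r = 65.5 − 65 = 0.5
x=40: ŷ = 54.5 + 0.3·40 = 66.5; r = 67.4 − 66.5 = 0.9
x=45: ŷ = 54.5 + 0.3·45 = 68; r = 67.4 − 68 = -0.6
x=50: ŷ = 54.5 + 0.3·50 = 69.5; r = 68.5 − 69.5 = -1
x=55: ŷ = 54.5 + 0.3·55 = 71; r = 71.7 − 71 = 0.7

-0.5, 0.5, 0.9, -0.6, -1, 0.7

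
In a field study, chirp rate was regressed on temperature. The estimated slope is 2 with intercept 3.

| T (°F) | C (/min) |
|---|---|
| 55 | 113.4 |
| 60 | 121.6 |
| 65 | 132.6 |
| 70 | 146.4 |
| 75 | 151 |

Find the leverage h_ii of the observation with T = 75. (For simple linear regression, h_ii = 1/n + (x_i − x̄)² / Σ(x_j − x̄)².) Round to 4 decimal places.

h = 0.6000

T̄ = (55 + 60 + 65 + 70 + 75)/5 = 65
Σ(T − T̄)² = 100 + 25 + 0 + 25 + 100 = 250
h = 1/5 + (10)²/250 = 0.2 + 0.4 = 0.6000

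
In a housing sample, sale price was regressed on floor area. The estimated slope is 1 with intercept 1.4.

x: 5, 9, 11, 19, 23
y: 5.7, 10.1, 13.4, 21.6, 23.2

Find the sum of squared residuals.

SSE = 4.46

x=5: ŷ = 1.4 + 5 = 6.4; e = 5.7 − 6.4 = -0.7
x=9: ŷ = 1.4 + 9 = 10.4; e = 10.1 − 10.4 = -0.3
x=11: ŷ = 1.4 + 11 = 12.4; e = 13.4 − 12.4 = 1
x=19: ŷ = 1.4 + 19 = 20.4; e = 21.6 − 20.4 = 1.2
x=23: ŷ = 1.4 + 23 = 24.4; e = 23.2 − 24.4 = -1.2
SSE = 0.49 + 0.09 + 1 + 1.44 + 1.44 = 4.46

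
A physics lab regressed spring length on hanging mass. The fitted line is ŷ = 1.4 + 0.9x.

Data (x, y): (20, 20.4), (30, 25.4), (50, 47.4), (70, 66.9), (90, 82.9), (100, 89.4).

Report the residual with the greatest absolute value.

e = -3

x=20: ŷ = 1.4 + 0.9·20 = 19.4; e = 20.4 − 19.4 = 1
x=30: ŷ = 1.4 + 0.9·30 = 28.4; e = 25.4 − 28.4 = -3
x=50: ŷ = 1.4 + 0.9·50 = 46.4; e = 47.4 − 46.4 = 1
x=70: ŷ = 1.4 + 0.9·70 = 64.4; e = 66.9 − 64.4 = 2.5
x=90: ŷ = 1.4 + 0.9·90 = 82.4; e = 82.9 − 82.4 = 0.5
x=100: ŷ = 1.4 + 0.9·100 = 91.4; e = 89.4 − 91.4 = -2
Largest |e| is 3 at x = 30, residual -3.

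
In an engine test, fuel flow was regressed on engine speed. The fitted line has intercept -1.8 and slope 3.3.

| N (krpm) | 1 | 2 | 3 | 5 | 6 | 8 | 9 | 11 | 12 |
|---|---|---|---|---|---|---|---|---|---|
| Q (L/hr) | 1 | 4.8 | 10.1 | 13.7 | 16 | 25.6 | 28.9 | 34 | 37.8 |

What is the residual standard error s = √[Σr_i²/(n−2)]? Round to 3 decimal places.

s = 1.282

N=1: Q̂ = -1.8 + 3.3·1 = 1.5; r = 1 − 1.5 = -0.5
N=2: Q̂ = -1.8 + 3.3·2 = 4.8; r = 4.8 − 4.8 = 0
N=3: Q̂ = -1.8 + 3.3·3 = 8.1; r = 10.1 − 8.1 = 2
N=5: Q̂ = -1.8 + 3.3·5 = 14.7; r = 13.7 − 14.7 = -1
N=6: Q̂ = -1.8 + 3.3·6 = 18; r = 16 − 18 = -2
N=8: Q̂ = -1.8 + 3.3·8 = 24.6; r = 25.6 − 24.6 = 1
N=9: Q̂ = -1.8 + 3.3·9 = 27.9; r = 28.9 − 27.9 = 1
N=11: Q̂ = -1.8 + 3.3·11 = 34.5; r = 34 − 34.5 = -0.5
N=12: Q̂ = -1.8 + 3.3·12 = 37.8; r = 37.8 − 37.8 = 0
SSE = 0.25 + 0 + 4 + 1 + 4 + 1 + 1 + 0.25 + 0 = 11.5
s = √(11.5/7) = √1.64286 ≈ 1.282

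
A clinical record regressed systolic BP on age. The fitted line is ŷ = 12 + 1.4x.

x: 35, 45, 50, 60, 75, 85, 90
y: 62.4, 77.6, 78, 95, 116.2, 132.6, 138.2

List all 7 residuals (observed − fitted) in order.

1.4, 2.6, -4, -1, -0.8, 1.6, 0.2

x=35: ŷ = 12 + 1.4·35 = 61; r = 62.4 − 61 = 1.4
x=45: ŷ = 12 + 1.4·45 = 75; r = 77.6 − 75 = 2.6
x=50: ŷ = 12 + 1.4·50 = 82; r = 78 − 82 = -4
x=60: ŷ = 12 + 1.4·60 = 96; r = 95 − 96 = -1
x=75: ŷ = 12 + 1.4·75 = 117; r = 116.2 − 117 = -0.8
x=85: ŷ = 12 + 1.4·85 = 131; r = 132.6 − 131 = 1.6
x=90: ŷ = 12 + 1.4·90 = 138; r = 138.2 − 138 = 0.2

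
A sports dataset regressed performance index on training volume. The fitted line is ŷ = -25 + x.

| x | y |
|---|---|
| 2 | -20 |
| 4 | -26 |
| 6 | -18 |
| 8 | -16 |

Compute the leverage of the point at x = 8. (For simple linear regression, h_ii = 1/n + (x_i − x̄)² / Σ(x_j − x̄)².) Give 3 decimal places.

h = 0.700

x̄ = (2 + 4 + 6 + 8)/4 = 5
Σ(x − x̄)² = 9 + 1 + 1 + 9 = 20
h = 1/4 + (3)²/20 = 0.25 + 0.45 = 0.700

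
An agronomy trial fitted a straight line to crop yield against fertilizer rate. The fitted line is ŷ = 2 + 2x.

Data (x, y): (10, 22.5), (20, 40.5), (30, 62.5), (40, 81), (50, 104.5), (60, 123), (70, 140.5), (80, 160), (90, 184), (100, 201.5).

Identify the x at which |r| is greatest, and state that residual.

x = 50, r = 2.5

x=10: ŷ = 2 + 2·10 = 22; r = 22.5 − 22 = 0.5
x=20: ŷ = 2 + 2·20 = 42; r = 40.5 − 42 = -1.5
x=30: ŷ = 2 + 2·30 = 62; r = 62.5 − 62 = 0.5
x=40: ŷ = 2 + 2·40 = 82; r = 81 − 82 = -1
x=50: ŷ = 2 + 2·50 = 102; r = 104.5 − 102 = 2.5
x=60: ŷ = 2 + 2·60 = 122; r = 123 − 122 = 1
x=70: ŷ = 2 + 2·70 = 142; r = 140.5 − 142 = -1.5
x=80: ŷ = 2 + 2·80 = 162; r = 160 − 162 = -2
x=90: ŷ = 2 + 2·90 = 182; r = 184 − 182 = 2
x=100: ŷ = 2 + 2·100 = 202; r = 201.5 − 202 = -0.5
Largest |r| is 2.5 at x = 50, residual 2.5.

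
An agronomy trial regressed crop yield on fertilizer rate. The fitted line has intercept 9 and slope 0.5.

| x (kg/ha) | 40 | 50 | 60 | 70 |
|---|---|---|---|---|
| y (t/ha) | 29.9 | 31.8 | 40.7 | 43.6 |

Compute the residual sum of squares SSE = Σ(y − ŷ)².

SSE = 8.7

x=40: ŷ = 9 + 0.5·40 = 29; r = 29.9 − 29 = 0.9
x=50: ŷ = 9 + 0.5·50 = 34; r = 31.8 − 34 = -2.2
x=60: ŷ = 9 + 0.5·60 = 39; r = 40.7 − 39 = 1.7
x=70: ŷ = 9 + 0.5·70 = 44; r = 43.6 − 44 = -0.4
SSE = 0.81 + 4.84 + 2.89 + 0.16 = 8.7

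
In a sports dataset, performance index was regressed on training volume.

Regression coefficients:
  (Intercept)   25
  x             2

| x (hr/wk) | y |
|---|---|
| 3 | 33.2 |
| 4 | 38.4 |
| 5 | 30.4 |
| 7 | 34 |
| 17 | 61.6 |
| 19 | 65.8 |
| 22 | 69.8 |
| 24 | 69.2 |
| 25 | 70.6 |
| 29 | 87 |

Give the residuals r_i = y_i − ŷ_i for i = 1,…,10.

2.2, 5.4, -4.6, -5, 2.6, 2.8, 0.8, -3.8, -4.4, 4

x=3: ŷ = 25 + 2·3 = 31; r = 33.2 − 31 = 2.2
x=4: ŷ = 25 + 2·4 = 33; r = 38.4 − 33 = 5.4
x=5: ŷ = 25 + 2·5 = 35; r = 30.4 − 35 = -4.6
x=7: ŷ = 25 + 2·7 = 39; r = 34 − 39 = -5
x=17: ŷ = 25 + 2·17 = 59; r = 61.6 − 59 = 2.6
x=19: ŷ = 25 + 2·19 = 63; r = 65.8 − 63 = 2.8
x=22: ŷ = 25 + 2·22 = 69; r = 69.8 − 69 = 0.8
x=24: ŷ = 25 + 2·24 = 73; r = 69.2 − 73 = -3.8
x=25: ŷ = 25 + 2·25 = 75; r = 70.6 − 75 = -4.4
x=29: ŷ = 25 + 2·29 = 83; r = 87 − 83 = 4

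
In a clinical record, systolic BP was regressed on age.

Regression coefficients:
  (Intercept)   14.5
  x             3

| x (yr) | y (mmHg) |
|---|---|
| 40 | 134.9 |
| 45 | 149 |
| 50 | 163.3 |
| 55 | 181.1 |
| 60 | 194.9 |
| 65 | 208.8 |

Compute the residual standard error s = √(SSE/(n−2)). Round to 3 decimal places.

s = 1.125

x=40: ŷ = 14.5 + 3·40 = 134.5; r = 134.9 − 134.5 = 0.4
x=45: ŷ = 14.5 + 3·45 = 149.5; r = 149 − 149.5 = -0.5
x=50: ŷ = 14.5 + 3·50 = 164.5; r = 163.3 − 164.5 = -1.2
x=55: ŷ = 14.5 + 3·55 = 179.5; r = 181.1 − 179.5 = 1.6
x=60: ŷ = 14.5 + 3·60 = 194.5; r = 194.9 − 194.5 = 0.4
x=65: ŷ = 14.5 + 3·65 = 209.5; r = 208.8 − 209.5 = -0.7
SSE = 0.16 + 0.25 + 1.44 + 2.56 + 0.16 + 0.49 = 5.06
s = √(5.06/4) = √1.265 ≈ 1.125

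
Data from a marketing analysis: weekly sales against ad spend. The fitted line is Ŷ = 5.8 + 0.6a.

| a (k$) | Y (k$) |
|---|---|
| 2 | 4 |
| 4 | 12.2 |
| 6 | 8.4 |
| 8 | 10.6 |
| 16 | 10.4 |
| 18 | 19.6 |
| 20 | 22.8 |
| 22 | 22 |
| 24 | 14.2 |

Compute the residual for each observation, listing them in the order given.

a=2: Ŷ = 5.8 + 0.6·2 = 7; r = 4 − 7 = -3
a=4: Ŷ = 5.8 + 0.6·4 = 8.2; r = 12.2 − 8.2 = 4
a=6: Ŷ = 5.8 + 0.6·6 = 9.4; r = 8.4 − 9.4 = -1
a=8: Ŷ = 5.8 + 0.6·8 = 10.6; r = 10.6 − 10.6 = 0
a=16: Ŷ = 5.8 + 0.6·16 = 15.4; r = 10.4 − 15.4 = -5
a=18: Ŷ = 5.8 + 0.6·18 = 16.6; r = 19.6 − 16.6 = 3
a=20: Ŷ = 5.8 + 0.6·20 = 17.8; r = 22.8 − 17.8 = 5
a=22: Ŷ = 5.8 + 0.6·22 = 19; r = 22 − 19 = 3
a=24: Ŷ = 5.8 + 0.6·24 = 20.2; r = 14.2 − 20.2 = -6

-3, 4, -1, 0, -5, 3, 5, 3, -6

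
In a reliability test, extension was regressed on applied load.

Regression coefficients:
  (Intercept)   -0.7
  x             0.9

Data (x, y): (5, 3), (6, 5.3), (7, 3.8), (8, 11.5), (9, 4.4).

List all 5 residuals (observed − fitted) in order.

x=5: ŷ = -0.7 + 0.9·5 = 3.8; r = 3 − 3.8 = -0.8
x=6: ŷ = -0.7 + 0.9·6 = 4.7; r = 5.3 − 4.7 = 0.6
x=7: ŷ = -0.7 + 0.9·7 = 5.6; r = 3.8 − 5.6 = -1.8
x=8: ŷ = -0.7 + 0.9·8 = 6.5; r = 11.5 − 6.5 = 5
x=9: ŷ = -0.7 + 0.9·9 = 7.4; r = 4.4 − 7.4 = -3

-0.8, 0.6, -1.8, 5, -3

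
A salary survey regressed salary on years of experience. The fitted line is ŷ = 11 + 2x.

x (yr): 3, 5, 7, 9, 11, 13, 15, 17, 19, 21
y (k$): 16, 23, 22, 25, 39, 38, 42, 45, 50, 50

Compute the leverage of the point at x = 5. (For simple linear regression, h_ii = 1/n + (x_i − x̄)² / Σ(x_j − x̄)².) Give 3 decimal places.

h = 0.248

x̄ = (3 + 5 + 7 + 9 + 11 + 13 + 15 + 17 + 19 + 21)/10 = 12
Σ(x − x̄)² = 81 + 49 + 25 + 9 + 1 + 1 + 9 + 25 + 49 + 81 = 330
h = 1/10 + (-7)²/330 = 0.1 + 0.148485 = 0.248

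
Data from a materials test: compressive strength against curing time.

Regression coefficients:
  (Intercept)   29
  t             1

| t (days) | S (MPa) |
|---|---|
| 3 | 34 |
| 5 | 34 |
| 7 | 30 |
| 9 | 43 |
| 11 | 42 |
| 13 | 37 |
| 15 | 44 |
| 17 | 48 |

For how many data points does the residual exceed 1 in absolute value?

t=3: Ŝ = 29 + 3 = 32; r = 34 − 32 = 2
t=5: Ŝ = 29 + 5 = 34; r = 34 − 34 = 0
t=7: Ŝ = 29 + 7 = 36; r = 30 − 36 = -6
t=9: Ŝ = 29 + 9 = 38; r = 43 − 38 = 5
t=11: Ŝ = 29 + 11 = 40; r = 42 − 40 = 2
t=13: Ŝ = 29 + 13 = 42; r = 37 − 42 = -5
t=15: Ŝ = 29 + 15 = 44; r = 44 − 44 = 0
t=17: Ŝ = 29 + 17 = 46; r = 48 − 46 = 2
|r| > 1: t=3 (|r|=2), t=7 (|r|=6), t=9 (|r|=5), t=11 (|r|=2), t=13 (|r|=5), t=17 (|r|=2) → 6

6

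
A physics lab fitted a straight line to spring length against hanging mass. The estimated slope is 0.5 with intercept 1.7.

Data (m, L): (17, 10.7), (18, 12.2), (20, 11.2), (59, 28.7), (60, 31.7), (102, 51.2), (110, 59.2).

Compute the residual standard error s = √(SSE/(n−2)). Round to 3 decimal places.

s = 1.871

m=17: L̂ = 1.7 + 0.5·17 = 10.2; e = 10.7 − 10.2 = 0.5
m=18: L̂ = 1.7 + 0.5·18 = 10.7; e = 12.2 − 10.7 = 1.5
m=20: L̂ = 1.7 + 0.5·20 = 11.7; e = 11.2 − 11.7 = -0.5
m=59: L̂ = 1.7 + 0.5·59 = 31.2; e = 28.7 − 31.2 = -2.5
m=60: L̂ = 1.7 + 0.5·60 = 31.7; e = 31.7 − 31.7 = 0
m=102: L̂ = 1.7 + 0.5·102 = 52.7; e = 51.2 − 52.7 = -1.5
m=110: L̂ = 1.7 + 0.5·110 = 56.7; e = 59.2 − 56.7 = 2.5
SSE = 0.25 + 2.25 + 0.25 + 6.25 + 0 + 2.25 + 6.25 = 17.5
s = √(17.5/5) = √3.5 ≈ 1.871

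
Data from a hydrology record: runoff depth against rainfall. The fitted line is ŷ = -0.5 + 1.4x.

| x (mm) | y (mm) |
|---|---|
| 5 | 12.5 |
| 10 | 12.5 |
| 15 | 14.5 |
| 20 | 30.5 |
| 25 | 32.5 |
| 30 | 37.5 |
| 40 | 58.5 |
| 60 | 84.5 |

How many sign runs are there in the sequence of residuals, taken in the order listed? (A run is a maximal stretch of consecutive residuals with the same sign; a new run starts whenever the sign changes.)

x=5: ŷ = -0.5 + 1.4·5 = 6.5; e = 12.5 − 6.5 = 6
x=10: ŷ = -0.5 + 1.4·10 = 13.5; e = 12.5 − 13.5 = -1
x=15: ŷ = -0.5 + 1.4·15 = 20.5; e = 14.5 − 20.5 = -6
x=20: ŷ = -0.5 + 1.4·20 = 27.5; e = 30.5 − 27.5 = 3
x=25: ŷ = -0.5 + 1.4·25 = 34.5; e = 32.5 − 34.5 = -2
x=30: ŷ = -0.5 + 1.4·30 = 41.5; e = 37.5 − 41.5 = -4
x=40: ŷ = -0.5 + 1.4·40 = 55.5; e = 58.5 − 55.5 = 3
x=60: ŷ = -0.5 + 1.4·60 = 83.5; e = 84.5 − 83.5 = 1
Signs: + − − + − − + +
Runs: +×1, −×2, +×1, −×2, +×2 → 5

5 runs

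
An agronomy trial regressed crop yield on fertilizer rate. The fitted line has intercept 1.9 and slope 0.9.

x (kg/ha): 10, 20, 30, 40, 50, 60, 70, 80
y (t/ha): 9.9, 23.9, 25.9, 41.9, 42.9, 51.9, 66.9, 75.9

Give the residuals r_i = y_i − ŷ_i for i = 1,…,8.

-1, 4, -3, 4, -4, -4, 2, 2

x=10: ŷ = 1.9 + 0.9·10 = 10.9; r = 9.9 − 10.9 = -1
x=20: ŷ = 1.9 + 0.9·20 = 19.9; r = 23.9 − 19.9 = 4
x=30: ŷ = 1.9 + 0.9·30 = 28.9; r = 25.9 − 28.9 = -3
x=40: ŷ = 1.9 + 0.9·40 = 37.9; r = 41.9 − 37.9 = 4
x=50: ŷ = 1.9 + 0.9·50 = 46.9; r = 42.9 − 46.9 = -4
x=60: ŷ = 1.9 + 0.9·60 = 55.9; r = 51.9 − 55.9 = -4
x=70: ŷ = 1.9 + 0.9·70 = 64.9; r = 66.9 − 64.9 = 2
x=80: ŷ = 1.9 + 0.9·80 = 73.9; r = 75.9 − 73.9 = 2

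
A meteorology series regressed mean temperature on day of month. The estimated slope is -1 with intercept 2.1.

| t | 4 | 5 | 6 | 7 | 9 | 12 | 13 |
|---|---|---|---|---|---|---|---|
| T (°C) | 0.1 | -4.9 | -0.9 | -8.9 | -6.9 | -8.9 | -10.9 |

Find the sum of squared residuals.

t=4: ŷ = 2.1 − 4 = -1.9; e = 0.1 − (-1.9) = 2
t=5: ŷ = 2.1 − 5 = -2.9; e = -4.9 − (-2.9) = -2
t=6: ŷ = 2.1 − 6 = -3.9; e = -0.9 − (-3.9) = 3
t=7: ŷ = 2.1 − 7 = -4.9; e = -8.9 − (-4.9) = -4
t=9: ŷ = 2.1 − 9 = -6.9; e = -6.9 − (-6.9) = 0
t=12: ŷ = 2.1 − 12 = -9.9; e = -8.9 − (-9.9) = 1
t=13: ŷ = 2.1 − 13 = -10.9; e = -10.9 − (-10.9) = 0
SSE = 4 + 4 + 9 + 16 + 0 + 1 + 0 = 34

SSE = 34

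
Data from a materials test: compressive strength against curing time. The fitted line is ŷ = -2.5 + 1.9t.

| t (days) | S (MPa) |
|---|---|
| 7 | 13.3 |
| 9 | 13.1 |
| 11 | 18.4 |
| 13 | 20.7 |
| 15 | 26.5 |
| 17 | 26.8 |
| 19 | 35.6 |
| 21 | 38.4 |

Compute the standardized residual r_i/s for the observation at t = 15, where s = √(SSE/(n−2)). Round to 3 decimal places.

t=7: ŷ = -2.5 + 1.9·7 = 10.8; r = 13.3 − 10.8 = 2.5
t=9: ŷ = -2.5 + 1.9·9 = 14.6; r = 13.1 − 14.6 = -1.5
t=11: ŷ = -2.5 + 1.9·11 = 18.4; r = 18.4 − 18.4 = 0
t=13: ŷ = -2.5 + 1.9·13 = 22.2; r = 20.7 − 22.2 = -1.5
t=15: ŷ = -2.5 + 1.9·15 = 26; r = 26.5 − 26 = 0.5
t=17: ŷ = -2.5 + 1.9·17 = 29.8; r = 26.8 − 29.8 = -3
t=19: ŷ = -2.5 + 1.9·19 = 33.6; r = 35.6 − 33.6 = 2
t=21: ŷ = -2.5 + 1.9·21 = 37.4; r = 38.4 − 37.4 = 1
SSE = 6.25 + 2.25 + 0 + 2.25 + 0.25 + 9 + 4 + 1 = 25
s = √(25/6) = 2.04124
r/s = 0.5 / 2.04124 = 0.245

0.245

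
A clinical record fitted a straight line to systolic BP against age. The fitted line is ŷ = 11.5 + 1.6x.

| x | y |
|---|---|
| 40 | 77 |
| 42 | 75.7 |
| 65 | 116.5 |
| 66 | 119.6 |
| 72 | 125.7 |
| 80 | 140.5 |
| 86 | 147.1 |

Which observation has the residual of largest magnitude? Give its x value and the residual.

x = 42, e = -3

x=40: ŷ = 11.5 + 1.6·40 = 75.5; e = 77 − 75.5 = 1.5
x=42: ŷ = 11.5 + 1.6·42 = 78.7; e = 75.7 − 78.7 = -3
x=65: ŷ = 11.5 + 1.6·65 = 115.5; e = 116.5 − 115.5 = 1
x=66: ŷ = 11.5 + 1.6·66 = 117.1; e = 119.6 − 117.1 = 2.5
x=72: ŷ = 11.5 + 1.6·72 = 126.7; e = 125.7 − 126.7 = -1
x=80: ŷ = 11.5 + 1.6·80 = 139.5; e = 140.5 − 139.5 = 1
x=86: ŷ = 11.5 + 1.6·86 = 149.1; e = 147.1 − 149.1 = -2
Largest |e| is 3 at x = 42, residual -3.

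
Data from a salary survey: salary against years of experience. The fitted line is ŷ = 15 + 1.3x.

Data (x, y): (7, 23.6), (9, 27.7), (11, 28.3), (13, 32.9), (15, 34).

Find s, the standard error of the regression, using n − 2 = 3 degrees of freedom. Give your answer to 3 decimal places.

x=7: ŷ = 15 + 1.3·7 = 24.1; r = 23.6 − 24.1 = -0.5
x=9: ŷ = 15 + 1.3·9 = 26.7; r = 27.7 − 26.7 = 1
x=11: ŷ = 15 + 1.3·11 = 29.3; r = 28.3 − 29.3 = -1
x=13: ŷ = 15 + 1.3·13 = 31.9; r = 32.9 − 31.9 = 1
x=15: ŷ = 15 + 1.3·15 = 34.5; r = 34 − 34.5 = -0.5
SSE = 0.25 + 1 + 1 + 1 + 0.25 = 3.5
s = √(3.5/3) = √1.16667 ≈ 1.080

s = 1.080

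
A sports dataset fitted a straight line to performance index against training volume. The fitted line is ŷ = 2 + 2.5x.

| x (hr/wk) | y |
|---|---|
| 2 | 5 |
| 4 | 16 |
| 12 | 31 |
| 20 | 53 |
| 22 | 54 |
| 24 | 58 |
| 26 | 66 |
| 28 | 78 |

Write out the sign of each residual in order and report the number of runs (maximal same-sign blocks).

x=2: ŷ = 2 + 2.5·2 = 7; e = 5 − 7 = -2
x=4: ŷ = 2 + 2.5·4 = 12; e = 16 − 12 = 4
x=12: ŷ = 2 + 2.5·12 = 32; e = 31 − 32 = -1
x=20: ŷ = 2 + 2.5·20 = 52; e = 53 − 52 = 1
x=22: ŷ = 2 + 2.5·22 = 57; e = 54 − 57 = -3
x=24: ŷ = 2 + 2.5·24 = 62; e = 58 − 62 = -4
x=26: ŷ = 2 + 2.5·26 = 67; e = 66 − 67 = -1
x=28: ŷ = 2 + 2.5·28 = 72; e = 78 − 72 = 6
Signs: − + − + − − − +
Runs: −×1, +×1, −×1, +×1, −×3, +×1 → 6

6 runs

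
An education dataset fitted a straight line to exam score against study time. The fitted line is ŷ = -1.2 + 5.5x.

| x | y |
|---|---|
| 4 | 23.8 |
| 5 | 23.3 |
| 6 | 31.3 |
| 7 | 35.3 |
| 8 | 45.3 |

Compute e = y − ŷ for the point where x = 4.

ŷ = -1.2 + 5.5·4 = 20.8
e = 23.8 − 20.8 = 3

e = 3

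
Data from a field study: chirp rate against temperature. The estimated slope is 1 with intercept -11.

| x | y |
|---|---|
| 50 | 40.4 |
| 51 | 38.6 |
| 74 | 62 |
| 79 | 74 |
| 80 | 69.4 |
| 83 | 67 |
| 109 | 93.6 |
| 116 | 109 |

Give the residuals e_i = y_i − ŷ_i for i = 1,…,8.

x=50: ŷ = -11 + 50 = 39; e = 40.4 − 39 = 1.4
x=51: ŷ = -11 + 51 = 40; e = 38.6 − 40 = -1.4
x=74: ŷ = -11 + 74 = 63; e = 62 − 63 = -1
x=79: ŷ = -11 + 79 = 68; e = 74 − 68 = 6
x=80: ŷ = -11 + 80 = 69; e = 69.4 − 69 = 0.4
x=83: ŷ = -11 + 83 = 72; e = 67 − 72 = -5
x=109: ŷ = -11 + 109 = 98; e = 93.6 − 98 = -4.4
x=116: ŷ = -11 + 116 = 105; e = 109 − 105 = 4

1.4, -1.4, -1, 6, 0.4, -5, -4.4, 4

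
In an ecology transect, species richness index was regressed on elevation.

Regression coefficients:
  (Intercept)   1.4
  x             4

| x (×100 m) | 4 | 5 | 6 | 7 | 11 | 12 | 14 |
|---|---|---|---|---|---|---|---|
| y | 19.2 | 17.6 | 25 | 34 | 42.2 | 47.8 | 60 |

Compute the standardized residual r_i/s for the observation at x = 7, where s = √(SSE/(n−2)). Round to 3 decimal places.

x=4: ŷ = 1.4 + 4·4 = 17.4; r = 19.2 − 17.4 = 1.8
x=5: ŷ = 1.4 + 4·5 = 21.4; r = 17.6 − 21.4 = -3.8
x=6: ŷ = 1.4 + 4·6 = 25.4; r = 25 − 25.4 = -0.4
x=7: ŷ = 1.4 + 4·7 = 29.4; r = 34 − 29.4 = 4.6
x=11: ŷ = 1.4 + 4·11 = 45.4; r = 42.2 − 45.4 = -3.2
x=12: ŷ = 1.4 + 4·12 = 49.4; r = 47.8 − 49.4 = -1.6
x=14: ŷ = 1.4 + 4·14 = 57.4; r = 60 − 57.4 = 2.6
SSE = 3.24 + 14.44 + 0.16 + 21.16 + 10.24 + 2.56 + 6.76 = 58.56
s = √(58.56/5) = 3.42228
r/s = 4.6 / 3.42228 = 1.344

1.344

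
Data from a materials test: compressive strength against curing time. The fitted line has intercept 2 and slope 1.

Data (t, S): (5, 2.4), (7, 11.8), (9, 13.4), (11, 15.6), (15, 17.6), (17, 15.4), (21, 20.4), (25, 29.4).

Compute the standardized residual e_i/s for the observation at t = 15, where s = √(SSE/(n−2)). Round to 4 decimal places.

0.1791

t=5: ŷ = 2 + 5 = 7; e = 2.4 − 7 = -4.6
t=7: ŷ = 2 + 7 = 9; e = 11.8 − 9 = 2.8
t=9: ŷ = 2 + 9 = 11; e = 13.4 − 11 = 2.4
t=11: ŷ = 2 + 11 = 13; e = 15.6 − 13 = 2.6
t=15: ŷ = 2 + 15 = 17; e = 17.6 − 17 = 0.6
t=17: ŷ = 2 + 17 = 19; e = 15.4 − 19 = -3.6
t=21: ŷ = 2 + 21 = 23; e = 20.4 − 23 = -2.6
t=25: ŷ = 2 + 25 = 27; e = 29.4 − 27 = 2.4
SSE = 21.16 + 7.84 + 5.76 + 6.76 + 0.36 + 12.96 + 6.76 + 5.76 = 67.36
s = √(67.36/6) = 3.35062
e/s = 0.6 / 3.35062 = 0.1791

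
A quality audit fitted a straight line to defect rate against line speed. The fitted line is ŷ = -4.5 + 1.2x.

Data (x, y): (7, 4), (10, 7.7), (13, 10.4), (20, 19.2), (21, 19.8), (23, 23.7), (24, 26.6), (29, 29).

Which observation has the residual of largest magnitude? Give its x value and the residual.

x = 24, r = 2.3

x=7: ŷ = -4.5 + 1.2·7 = 3.9; r = 4 − 3.9 = 0.1
x=10: ŷ = -4.5 + 1.2·10 = 7.5; r = 7.7 − 7.5 = 0.2
x=13: ŷ = -4.5 + 1.2·13 = 11.1; r = 10.4 − 11.1 = -0.7
x=20: ŷ = -4.5 + 1.2·20 = 19.5; r = 19.2 − 19.5 = -0.3
x=21: ŷ = -4.5 + 1.2·21 = 20.7; r = 19.8 − 20.7 = -0.9
x=23: ŷ = -4.5 + 1.2·23 = 23.1; r = 23.7 − 23.1 = 0.6
x=24: ŷ = -4.5 + 1.2·24 = 24.3; r = 26.6 − 24.3 = 2.3
x=29: ŷ = -4.5 + 1.2·29 = 30.3; r = 29 − 30.3 = -1.3
Largest |r| is 2.3 at x = 24, residual 2.3.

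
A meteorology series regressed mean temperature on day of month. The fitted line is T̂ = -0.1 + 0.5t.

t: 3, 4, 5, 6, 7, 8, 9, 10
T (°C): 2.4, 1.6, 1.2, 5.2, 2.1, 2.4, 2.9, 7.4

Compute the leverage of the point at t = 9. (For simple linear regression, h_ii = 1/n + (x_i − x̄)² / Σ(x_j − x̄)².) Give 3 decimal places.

h = 0.274

t̄ = (3 + 4 + 5 + 6 + 7 + 8 + 9 + 10)/8 = 6.5
Σ(t − t̄)² = 12.25 + 6.25 + 2.25 + 0.25 + 0.25 + 2.25 + 6.25 + 12.25 = 42
h = 1/8 + (2.5)²/42 = 0.125 + 0.14881 = 0.274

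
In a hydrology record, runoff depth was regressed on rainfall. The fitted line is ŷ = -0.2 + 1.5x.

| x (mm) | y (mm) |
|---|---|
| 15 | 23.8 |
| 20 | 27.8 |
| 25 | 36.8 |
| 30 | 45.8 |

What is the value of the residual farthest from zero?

x=15: ŷ = -0.2 + 1.5·15 = 22.3; r = 23.8 − 22.3 = 1.5
x=20: ŷ = -0.2 + 1.5·20 = 29.8; r = 27.8 − 29.8 = -2
x=25: ŷ = -0.2 + 1.5·25 = 37.3; r = 36.8 − 37.3 = -0.5
x=30: ŷ = -0.2 + 1.5·30 = 44.8; r = 45.8 − 44.8 = 1
Largest |r| is 2 at x = 20, residual -2.

r = -2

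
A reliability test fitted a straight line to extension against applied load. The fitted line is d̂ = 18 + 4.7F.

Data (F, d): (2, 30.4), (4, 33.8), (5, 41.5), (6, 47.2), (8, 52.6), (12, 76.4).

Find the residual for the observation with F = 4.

d̂ = 18 + 4.7·4 = 36.8
e = 33.8 − 36.8 = -3

e = -3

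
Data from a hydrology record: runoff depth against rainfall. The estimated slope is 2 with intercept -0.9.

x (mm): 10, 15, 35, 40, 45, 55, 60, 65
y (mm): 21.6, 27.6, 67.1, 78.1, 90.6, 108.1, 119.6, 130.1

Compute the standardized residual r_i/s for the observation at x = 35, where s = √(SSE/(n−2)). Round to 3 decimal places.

-1.155

x=10: ŷ = -0.9 + 2·10 = 19.1; r = 21.6 − 19.1 = 2.5
x=15: ŷ = -0.9 + 2·15 = 29.1; r = 27.6 − 29.1 = -1.5
x=35: ŷ = -0.9 + 2·35 = 69.1; r = 67.1 − 69.1 = -2
x=40: ŷ = -0.9 + 2·40 = 79.1; r = 78.1 − 79.1 = -1
x=45: ŷ = -0.9 + 2·45 = 89.1; r = 90.6 − 89.1 = 1.5
x=55: ŷ = -0.9 + 2·55 = 109.1; r = 108.1 − 109.1 = -1
x=60: ŷ = -0.9 + 2·60 = 119.1; r = 119.6 − 119.1 = 0.5
x=65: ŷ = -0.9 + 2·65 = 129.1; r = 130.1 − 129.1 = 1
SSE = 6.25 + 2.25 + 4 + 1 + 2.25 + 1 + 0.25 + 1 = 18
s = √(18/6) = 1.73205
r/s = -2 / 1.73205 = -1.155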